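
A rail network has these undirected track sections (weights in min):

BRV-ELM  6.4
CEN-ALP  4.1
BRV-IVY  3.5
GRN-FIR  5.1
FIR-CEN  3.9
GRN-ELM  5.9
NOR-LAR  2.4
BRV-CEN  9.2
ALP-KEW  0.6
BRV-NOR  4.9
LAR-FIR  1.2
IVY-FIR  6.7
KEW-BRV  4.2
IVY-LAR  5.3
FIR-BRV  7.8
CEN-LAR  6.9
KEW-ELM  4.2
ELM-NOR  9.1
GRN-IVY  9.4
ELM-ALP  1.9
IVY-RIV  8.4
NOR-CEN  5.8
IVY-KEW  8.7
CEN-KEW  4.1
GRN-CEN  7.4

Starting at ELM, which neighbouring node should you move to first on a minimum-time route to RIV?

BRV

Enumerating some paths:
ELM → ALP → KEW → BRV → IVY → RIV: 1.9+0.6+4.2+3.5+8.4 = 18.6
ELM → KEW → BRV → IVY → RIV: 4.2+4.2+3.5+8.4 = 20.3
ELM → ALP → KEW → IVY → RIV: 1.9+0.6+8.7+8.4 = 19.6
ELM → BRV → IVY → RIV: 6.4+3.5+8.4 = 18.3
Cheapest is ELM → BRV → IVY → RIV at 18.3 min.
So from ELM the first move is to BRV.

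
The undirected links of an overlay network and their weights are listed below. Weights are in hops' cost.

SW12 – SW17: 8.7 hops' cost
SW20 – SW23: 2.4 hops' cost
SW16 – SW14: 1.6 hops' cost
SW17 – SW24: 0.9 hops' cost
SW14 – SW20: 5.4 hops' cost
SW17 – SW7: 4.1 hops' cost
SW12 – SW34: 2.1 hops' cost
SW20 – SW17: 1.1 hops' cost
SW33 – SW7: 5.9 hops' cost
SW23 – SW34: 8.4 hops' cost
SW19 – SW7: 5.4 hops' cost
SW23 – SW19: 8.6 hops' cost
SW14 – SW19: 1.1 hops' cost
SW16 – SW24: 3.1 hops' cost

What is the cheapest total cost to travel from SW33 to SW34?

20.8 hops' cost

Candidate routes:
SW33–SW7–SW19–SW23–SW34: 5.9+5.4+8.6+8.4 = 28.3
SW33–SW7–SW17–SW12–SW34: 5.9+4.1+8.7+2.1 = 20.8
SW33–SW7–SW17–SW20–SW23–SW34: 5.9+4.1+1.1+2.4+8.4 = 21.9
Cheapest is SW33–SW7–SW17–SW12–SW34 at 20.8 hops' cost.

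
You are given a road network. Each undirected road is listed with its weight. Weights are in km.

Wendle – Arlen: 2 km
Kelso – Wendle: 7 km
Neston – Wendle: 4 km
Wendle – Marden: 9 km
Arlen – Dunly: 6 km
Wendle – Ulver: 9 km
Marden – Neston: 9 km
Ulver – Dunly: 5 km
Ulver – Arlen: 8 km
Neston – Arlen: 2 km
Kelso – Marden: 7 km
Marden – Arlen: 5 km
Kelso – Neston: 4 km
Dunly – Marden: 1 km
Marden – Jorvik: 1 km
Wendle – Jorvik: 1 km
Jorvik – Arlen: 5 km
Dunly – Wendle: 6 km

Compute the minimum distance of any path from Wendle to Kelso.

Compare a few routes:
Wendle - Kelso: 7 = 7
Wendle - Neston - Kelso: 4+4 = 8
Wendle - Arlen - Neston - Kelso: 2+2+4 = 8
Wendle - Jorvik - Marden - Kelso: 1+1+7 = 9
Cheapest is Wendle - Kelso at 7 km.

7 km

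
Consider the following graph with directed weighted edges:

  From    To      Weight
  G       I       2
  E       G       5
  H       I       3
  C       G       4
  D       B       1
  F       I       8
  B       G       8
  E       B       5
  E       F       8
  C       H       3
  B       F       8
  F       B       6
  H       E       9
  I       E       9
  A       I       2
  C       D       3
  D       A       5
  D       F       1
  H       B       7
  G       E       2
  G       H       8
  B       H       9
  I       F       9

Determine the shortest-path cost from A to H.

24

Settle nodes by increasing distance from A:
A: 0
I: 2  (via A)
E: 11  (via I)
F: 11  (via I)
B: 16  (via E)
G: 16  (via E)
H: 24  (via G)
Shortest route: A → I → E → G → H = 24.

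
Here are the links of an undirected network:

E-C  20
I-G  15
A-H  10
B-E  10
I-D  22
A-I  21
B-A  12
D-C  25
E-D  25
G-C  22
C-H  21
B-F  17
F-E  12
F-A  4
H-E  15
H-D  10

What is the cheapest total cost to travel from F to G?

40

Running Dijkstra from F:
F: 0
A: 4  (via F)
E: 12  (via F)
H: 14  (via A)
B: 16  (via A)
D: 24  (via H)
I: 25  (via A)
C: 32  (via E)
G: 40  (via I)
Shortest route: F → A → I → G = 40.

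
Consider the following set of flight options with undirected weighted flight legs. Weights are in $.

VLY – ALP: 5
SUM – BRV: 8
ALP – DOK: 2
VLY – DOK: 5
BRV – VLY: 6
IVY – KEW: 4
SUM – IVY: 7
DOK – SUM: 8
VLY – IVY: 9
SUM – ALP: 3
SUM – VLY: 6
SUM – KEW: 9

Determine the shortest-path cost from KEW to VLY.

Compare a few routes:
KEW–SUM–VLY: 9+6 = 15
KEW–IVY–VLY: 4+9 = 13
Cheapest is KEW–IVY–VLY at $13.

$13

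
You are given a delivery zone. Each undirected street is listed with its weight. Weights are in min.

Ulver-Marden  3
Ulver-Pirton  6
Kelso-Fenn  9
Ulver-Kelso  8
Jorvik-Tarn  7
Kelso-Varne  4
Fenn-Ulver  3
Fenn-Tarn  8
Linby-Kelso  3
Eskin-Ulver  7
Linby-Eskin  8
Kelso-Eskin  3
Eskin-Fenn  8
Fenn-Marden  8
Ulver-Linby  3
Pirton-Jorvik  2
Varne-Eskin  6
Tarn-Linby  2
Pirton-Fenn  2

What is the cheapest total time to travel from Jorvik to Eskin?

Shortest distances from Jorvik:
Jorvik: 0
Pirton: 2  (via Jorvik)
Fenn: 4  (via Pirton)
Tarn: 7  (via Jorvik)
Ulver: 7  (via Fenn)
Linby: 9  (via Tarn)
Marden: 10  (via Ulver)
Eskin: 12  (via Fenn)
Shortest route: Jorvik–Pirton–Fenn–Eskin = 12 min.

12 min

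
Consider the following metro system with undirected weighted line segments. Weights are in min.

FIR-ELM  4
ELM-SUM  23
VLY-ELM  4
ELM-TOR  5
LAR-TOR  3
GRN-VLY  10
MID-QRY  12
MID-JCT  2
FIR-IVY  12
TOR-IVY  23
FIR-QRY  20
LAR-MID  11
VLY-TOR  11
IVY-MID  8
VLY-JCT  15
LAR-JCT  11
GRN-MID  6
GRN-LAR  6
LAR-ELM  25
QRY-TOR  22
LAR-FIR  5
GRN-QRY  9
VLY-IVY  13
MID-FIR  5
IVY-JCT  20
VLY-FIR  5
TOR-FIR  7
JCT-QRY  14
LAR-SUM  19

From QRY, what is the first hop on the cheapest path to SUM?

GRN

Compare a few routes:
QRY–MID–FIR–LAR–SUM: 12+5+5+19 = 41
QRY–GRN–LAR–SUM: 9+6+19 = 34
QRY–MID–LAR–SUM: 12+11+19 = 42
QRY–MID–GRN–LAR–SUM: 12+6+6+19 = 43
The minimum is 34 min via QRY–GRN–LAR–SUM.
So from QRY the first move is to GRN.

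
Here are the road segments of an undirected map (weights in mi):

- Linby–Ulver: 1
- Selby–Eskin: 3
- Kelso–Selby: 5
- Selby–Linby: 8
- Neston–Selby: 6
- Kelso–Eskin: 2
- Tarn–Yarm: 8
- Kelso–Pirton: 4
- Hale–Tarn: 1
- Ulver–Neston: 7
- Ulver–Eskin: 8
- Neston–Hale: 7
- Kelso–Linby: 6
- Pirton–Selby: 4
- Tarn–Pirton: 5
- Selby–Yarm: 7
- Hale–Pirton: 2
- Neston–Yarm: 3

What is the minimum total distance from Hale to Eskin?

Enumerating some paths:
Hale–Pirton–Selby–Eskin: 2+4+3 = 9
Hale–Pirton–Kelso–Eskin: 2+4+2 = 8
The minimum is 8 mi via Hale–Pirton–Kelso–Eskin.

8 mi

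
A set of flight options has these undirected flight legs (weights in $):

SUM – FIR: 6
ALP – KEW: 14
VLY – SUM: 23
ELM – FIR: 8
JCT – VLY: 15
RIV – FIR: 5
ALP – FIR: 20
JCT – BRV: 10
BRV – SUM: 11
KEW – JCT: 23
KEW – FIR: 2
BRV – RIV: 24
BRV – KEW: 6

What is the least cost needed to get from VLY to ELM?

Enumerating some paths:
VLY - JCT - BRV - KEW - FIR - ELM: 15+10+6+2+8 = 41
VLY - SUM - FIR - ELM: 23+6+8 = 37
VLY - JCT - KEW - FIR - ELM: 15+23+2+8 = 48
The minimum is $37 via VLY - SUM - FIR - ELM.

$37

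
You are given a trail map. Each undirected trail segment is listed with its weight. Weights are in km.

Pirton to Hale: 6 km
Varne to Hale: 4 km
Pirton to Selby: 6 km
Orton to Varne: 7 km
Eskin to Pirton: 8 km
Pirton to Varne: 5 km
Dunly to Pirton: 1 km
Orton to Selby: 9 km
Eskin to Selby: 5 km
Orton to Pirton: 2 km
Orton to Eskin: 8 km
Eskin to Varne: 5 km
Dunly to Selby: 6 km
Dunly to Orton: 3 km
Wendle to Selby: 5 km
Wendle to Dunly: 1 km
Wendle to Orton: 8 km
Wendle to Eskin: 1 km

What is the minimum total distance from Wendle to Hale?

Compare a few routes:
Wendle → Dunly → Pirton → Hale: 1+1+6 = 8
Wendle → Eskin → Varne → Hale: 1+5+4 = 10
Wendle → Dunly → Pirton → Varne → Hale: 1+1+5+4 = 11
The minimum is 8 km via Wendle → Dunly → Pirton → Hale.

8 km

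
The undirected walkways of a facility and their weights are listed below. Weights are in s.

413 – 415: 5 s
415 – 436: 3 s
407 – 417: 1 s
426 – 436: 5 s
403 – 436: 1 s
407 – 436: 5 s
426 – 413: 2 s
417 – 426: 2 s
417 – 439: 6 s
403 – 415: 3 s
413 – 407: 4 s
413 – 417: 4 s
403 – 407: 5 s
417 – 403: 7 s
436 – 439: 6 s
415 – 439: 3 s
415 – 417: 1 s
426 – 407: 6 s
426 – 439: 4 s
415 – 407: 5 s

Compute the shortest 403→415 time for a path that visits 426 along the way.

9 s

Best 403 to 426: 403 → 436 → 426 costing 6
Best 426 to 415: 426 → 417 → 415 costing 3
Total via 426: 6 + 3 = 9 s.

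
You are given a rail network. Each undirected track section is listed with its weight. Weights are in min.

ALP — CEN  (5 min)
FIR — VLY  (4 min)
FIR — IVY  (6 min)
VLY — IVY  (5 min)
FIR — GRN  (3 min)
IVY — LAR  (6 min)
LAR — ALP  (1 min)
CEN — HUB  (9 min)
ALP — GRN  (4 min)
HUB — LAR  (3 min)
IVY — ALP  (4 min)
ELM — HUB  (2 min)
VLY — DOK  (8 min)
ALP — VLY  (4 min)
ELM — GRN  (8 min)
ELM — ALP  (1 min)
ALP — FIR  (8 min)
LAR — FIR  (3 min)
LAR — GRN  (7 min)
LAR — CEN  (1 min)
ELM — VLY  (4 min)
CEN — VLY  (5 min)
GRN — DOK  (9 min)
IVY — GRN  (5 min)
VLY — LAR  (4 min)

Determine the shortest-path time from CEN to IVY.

Candidate routes:
CEN → LAR → ALP → IVY: 1+1+4 = 6
CEN → ALP → IVY: 5+4 = 9
CEN → LAR → IVY: 1+6 = 7
Cheapest is CEN → LAR → ALP → IVY at 6 min.

6 min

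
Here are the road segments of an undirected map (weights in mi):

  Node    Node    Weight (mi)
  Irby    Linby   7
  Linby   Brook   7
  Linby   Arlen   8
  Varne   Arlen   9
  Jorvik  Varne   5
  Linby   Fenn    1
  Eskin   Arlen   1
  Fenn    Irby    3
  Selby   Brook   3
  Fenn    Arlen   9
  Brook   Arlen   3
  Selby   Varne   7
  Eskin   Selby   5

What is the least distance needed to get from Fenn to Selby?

Settle nodes by increasing distance from Fenn:
Fenn: 0
Linby: 1  (via Fenn)
Irby: 3  (via Fenn)
Brook: 8  (via Linby)
Arlen: 9  (via Fenn)
Eskin: 10  (via Arlen)
Selby: 11  (via Brook)
Shortest route: Fenn–Linby–Brook–Selby = 11 mi.

11 mi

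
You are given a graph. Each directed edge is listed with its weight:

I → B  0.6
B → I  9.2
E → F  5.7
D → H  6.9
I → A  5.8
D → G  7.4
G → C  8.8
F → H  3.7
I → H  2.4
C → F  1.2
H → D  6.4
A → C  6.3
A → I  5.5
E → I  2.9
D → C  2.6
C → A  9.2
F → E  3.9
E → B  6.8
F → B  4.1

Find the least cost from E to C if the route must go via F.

18.4

Best E to F: E–F costing 5.7
Shortest F→C: F–H–D–C = 12.7
Total via F: 5.7 + 12.7 = 18.4.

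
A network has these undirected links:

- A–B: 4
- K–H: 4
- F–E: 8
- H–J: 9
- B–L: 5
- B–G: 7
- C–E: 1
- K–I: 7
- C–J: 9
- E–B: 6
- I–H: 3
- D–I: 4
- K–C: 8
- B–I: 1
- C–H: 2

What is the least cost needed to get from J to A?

17

Compare a few routes:
J → C → E → B → A: 9+1+6+4 = 20
J → H → I → B → A: 9+3+1+4 = 17
J → C → H → I → B → A: 9+2+3+1+4 = 19
The minimum is 17 via J → H → I → B → A.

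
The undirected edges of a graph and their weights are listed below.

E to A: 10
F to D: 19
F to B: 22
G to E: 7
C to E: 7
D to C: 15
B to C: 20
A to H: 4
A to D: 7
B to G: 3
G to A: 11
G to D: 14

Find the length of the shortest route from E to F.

32

Shortest distances from E:
E: 0
C: 7  (via E)
G: 7  (via E)
A: 10  (via E)
B: 10  (via G)
H: 14  (via A)
D: 17  (via A)
F: 32  (via B)
Shortest route: E–G–B–F = 32.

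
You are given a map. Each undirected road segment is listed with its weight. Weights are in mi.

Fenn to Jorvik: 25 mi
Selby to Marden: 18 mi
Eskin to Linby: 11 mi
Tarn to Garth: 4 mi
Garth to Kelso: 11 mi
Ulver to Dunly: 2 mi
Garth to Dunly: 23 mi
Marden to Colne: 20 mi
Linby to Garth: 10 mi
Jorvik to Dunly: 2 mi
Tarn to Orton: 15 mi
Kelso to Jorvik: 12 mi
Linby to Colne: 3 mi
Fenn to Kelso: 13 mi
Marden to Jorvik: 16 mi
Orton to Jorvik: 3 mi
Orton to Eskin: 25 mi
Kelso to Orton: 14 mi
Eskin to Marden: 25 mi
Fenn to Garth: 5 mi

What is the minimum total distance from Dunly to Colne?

36 mi

Candidate routes:
Dunly → Garth → Linby → Colne: 23+10+3 = 36
Dunly → Jorvik → Orton → Tarn → Garth → Linby → Colne: 2+3+15+4+10+3 = 37
Dunly → Jorvik → Marden → Colne: 2+16+20 = 38
The minimum is 36 mi via Dunly → Garth → Linby → Colne.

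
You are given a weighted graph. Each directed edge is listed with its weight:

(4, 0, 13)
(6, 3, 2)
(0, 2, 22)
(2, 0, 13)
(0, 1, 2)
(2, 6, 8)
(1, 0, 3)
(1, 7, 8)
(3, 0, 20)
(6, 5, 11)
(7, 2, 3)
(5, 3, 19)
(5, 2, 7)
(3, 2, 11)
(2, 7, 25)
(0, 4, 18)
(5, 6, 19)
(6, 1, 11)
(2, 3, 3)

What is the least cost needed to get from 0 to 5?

32

Running Dijkstra from 0:
0: 0
1: 2  (via 0)
7: 10  (via 1)
2: 13  (via 7)
3: 16  (via 2)
4: 18  (via 0)
6: 21  (via 2)
5: 32  (via 6)
Shortest route: 0 → 1 → 7 → 2 → 6 → 5 = 32.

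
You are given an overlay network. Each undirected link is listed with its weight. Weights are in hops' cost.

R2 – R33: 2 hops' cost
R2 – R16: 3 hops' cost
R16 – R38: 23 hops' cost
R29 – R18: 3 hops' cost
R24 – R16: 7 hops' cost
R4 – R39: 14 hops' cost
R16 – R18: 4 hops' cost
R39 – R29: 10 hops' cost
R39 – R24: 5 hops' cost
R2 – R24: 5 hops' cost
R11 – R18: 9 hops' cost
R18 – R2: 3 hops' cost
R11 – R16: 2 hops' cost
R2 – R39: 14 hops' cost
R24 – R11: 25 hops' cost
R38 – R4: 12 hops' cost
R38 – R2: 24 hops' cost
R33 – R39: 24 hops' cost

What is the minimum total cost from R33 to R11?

7 hops' cost

Settle nodes by increasing distance from R33:
R33: 0
R2: 2  (via R33)
R18: 5  (via R2)
R16: 5  (via R2)
R24: 7  (via R2)
R11: 7  (via R16)
Shortest route: R33–R2–R16–R11 = 7 hops' cost.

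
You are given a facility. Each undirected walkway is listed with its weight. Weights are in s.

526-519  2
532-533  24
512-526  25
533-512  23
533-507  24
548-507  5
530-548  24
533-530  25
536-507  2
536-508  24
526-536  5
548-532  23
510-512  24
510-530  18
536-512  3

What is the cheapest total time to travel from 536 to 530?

31 s

Settle nodes by increasing distance from 536:
536: 0
507: 2  (via 536)
512: 3  (via 536)
526: 5  (via 536)
519: 7  (via 526)
548: 7  (via 507)
508: 24  (via 536)
533: 26  (via 507)
510: 27  (via 512)
532: 30  (via 548)
530: 31  (via 548)
Shortest route: 536 → 507 → 548 → 530 = 31 s.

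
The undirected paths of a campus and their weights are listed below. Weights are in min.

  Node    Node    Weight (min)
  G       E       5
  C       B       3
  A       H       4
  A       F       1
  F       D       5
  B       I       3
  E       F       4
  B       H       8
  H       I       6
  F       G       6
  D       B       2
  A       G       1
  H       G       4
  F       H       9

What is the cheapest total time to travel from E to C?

14 min

Settle nodes by increasing distance from E:
E: 0
F: 4  (via E)
A: 5  (via F)
G: 5  (via E)
D: 9  (via F)
H: 9  (via A)
B: 11  (via D)
C: 14  (via B)
Shortest route: E → F → D → B → C = 14 min.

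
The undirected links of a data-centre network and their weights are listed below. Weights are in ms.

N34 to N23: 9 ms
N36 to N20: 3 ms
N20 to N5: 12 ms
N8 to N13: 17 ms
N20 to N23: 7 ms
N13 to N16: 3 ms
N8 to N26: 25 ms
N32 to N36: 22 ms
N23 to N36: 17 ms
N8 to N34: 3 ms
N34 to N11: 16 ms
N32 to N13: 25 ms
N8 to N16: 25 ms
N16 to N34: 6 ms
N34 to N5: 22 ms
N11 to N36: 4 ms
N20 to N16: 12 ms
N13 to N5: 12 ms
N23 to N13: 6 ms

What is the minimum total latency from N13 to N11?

20 ms

Enumerating some paths:
N13 - N16 - N34 - N11: 3+6+16 = 25
N13 - N23 - N36 - N11: 6+17+4 = 27
N13 - N16 - N20 - N36 - N11: 3+12+3+4 = 22
N13 - N23 - N20 - N36 - N11: 6+7+3+4 = 20
Cheapest is N13 - N23 - N20 - N36 - N11 at 20 ms.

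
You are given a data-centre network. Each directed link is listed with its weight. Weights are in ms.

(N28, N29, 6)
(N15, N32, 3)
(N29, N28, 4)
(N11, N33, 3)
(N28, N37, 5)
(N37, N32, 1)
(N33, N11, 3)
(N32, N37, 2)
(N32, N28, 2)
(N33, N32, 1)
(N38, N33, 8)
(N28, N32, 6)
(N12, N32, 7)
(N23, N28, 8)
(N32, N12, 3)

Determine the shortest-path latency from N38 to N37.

Shortest distances from N38:
N38: 0
N33: 8  (via N38)
N32: 9  (via N33)
N37: 11  (via N32)
Shortest route: N38–N33–N32–N37 = 11 ms.

11 ms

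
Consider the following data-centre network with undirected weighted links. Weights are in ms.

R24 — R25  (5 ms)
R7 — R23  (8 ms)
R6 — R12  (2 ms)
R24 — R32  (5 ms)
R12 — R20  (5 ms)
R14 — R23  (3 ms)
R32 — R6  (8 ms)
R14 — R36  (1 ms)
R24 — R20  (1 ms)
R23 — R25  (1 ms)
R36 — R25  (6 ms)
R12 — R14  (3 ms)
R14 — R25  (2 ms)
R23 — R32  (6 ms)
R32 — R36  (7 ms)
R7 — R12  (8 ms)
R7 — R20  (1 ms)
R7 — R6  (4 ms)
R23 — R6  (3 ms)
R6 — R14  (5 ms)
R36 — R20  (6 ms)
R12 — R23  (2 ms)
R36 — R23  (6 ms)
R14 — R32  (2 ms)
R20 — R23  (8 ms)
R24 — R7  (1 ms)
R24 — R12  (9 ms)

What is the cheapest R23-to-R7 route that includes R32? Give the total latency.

Shortest R23→R32: R23 → R14 → R32 = 5
Shortest R32→R7: R32 → R24 → R7 = 6
Total via R32: 5 + 6 = 11 ms.

11 ms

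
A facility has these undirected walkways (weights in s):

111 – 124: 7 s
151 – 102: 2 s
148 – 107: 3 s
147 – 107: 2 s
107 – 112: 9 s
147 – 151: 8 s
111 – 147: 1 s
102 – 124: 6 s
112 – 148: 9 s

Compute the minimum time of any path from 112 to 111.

Settle nodes by increasing distance from 112:
112: 0
107: 9  (via 112)
148: 9  (via 112)
147: 11  (via 107)
111: 12  (via 147)
Shortest route: 112–107–147–111 = 12 s.

12 s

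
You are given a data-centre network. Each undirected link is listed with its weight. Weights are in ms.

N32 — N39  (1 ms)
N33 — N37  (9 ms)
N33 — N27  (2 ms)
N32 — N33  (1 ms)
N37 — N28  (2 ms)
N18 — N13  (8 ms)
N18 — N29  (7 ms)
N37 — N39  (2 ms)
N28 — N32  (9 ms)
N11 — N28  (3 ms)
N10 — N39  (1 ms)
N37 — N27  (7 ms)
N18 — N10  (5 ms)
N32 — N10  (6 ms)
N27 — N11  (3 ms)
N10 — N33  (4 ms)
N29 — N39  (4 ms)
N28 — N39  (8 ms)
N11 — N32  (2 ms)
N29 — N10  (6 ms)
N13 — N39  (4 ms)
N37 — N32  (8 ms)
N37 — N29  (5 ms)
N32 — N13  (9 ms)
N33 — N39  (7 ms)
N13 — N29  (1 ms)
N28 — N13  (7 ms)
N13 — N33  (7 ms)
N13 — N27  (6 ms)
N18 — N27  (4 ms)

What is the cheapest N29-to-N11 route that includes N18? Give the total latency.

Shortest N29→N18: N29–N18 = 7
Shortest N18→N11: N18–N27–N11 = 7
Total via N18: 7 + 7 = 14 ms.

14 ms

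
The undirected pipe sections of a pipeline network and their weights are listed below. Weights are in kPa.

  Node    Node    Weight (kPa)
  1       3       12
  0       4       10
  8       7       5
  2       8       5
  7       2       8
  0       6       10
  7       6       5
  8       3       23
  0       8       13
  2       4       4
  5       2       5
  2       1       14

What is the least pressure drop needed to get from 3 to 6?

Running Dijkstra from 3:
3: 0
1: 12  (via 3)
8: 23  (via 3)
2: 26  (via 1)
7: 28  (via 8)
4: 30  (via 2)
5: 31  (via 2)
6: 33  (via 7)
Shortest route: 3 → 8 → 7 → 6 = 33 kPa.

33 kPa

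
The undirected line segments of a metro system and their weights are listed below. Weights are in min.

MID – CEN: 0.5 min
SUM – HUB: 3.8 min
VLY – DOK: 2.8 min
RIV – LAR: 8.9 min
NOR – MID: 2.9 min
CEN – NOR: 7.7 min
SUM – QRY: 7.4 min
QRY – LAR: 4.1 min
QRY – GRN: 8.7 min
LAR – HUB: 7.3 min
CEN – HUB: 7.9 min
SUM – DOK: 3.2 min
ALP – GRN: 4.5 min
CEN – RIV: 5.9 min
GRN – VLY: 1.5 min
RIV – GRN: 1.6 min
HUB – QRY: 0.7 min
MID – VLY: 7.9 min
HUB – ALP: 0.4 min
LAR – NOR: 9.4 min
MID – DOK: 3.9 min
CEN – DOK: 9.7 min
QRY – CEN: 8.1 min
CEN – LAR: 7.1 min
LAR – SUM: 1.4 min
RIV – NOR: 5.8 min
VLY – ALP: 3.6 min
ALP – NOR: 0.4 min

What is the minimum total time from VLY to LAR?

7.4 min

Settle nodes by increasing distance from VLY:
VLY: 0
GRN: 1.5  (via VLY)
DOK: 2.8  (via VLY)
RIV: 3.1  (via GRN)
ALP: 3.6  (via VLY)
NOR: 4  (via ALP)
HUB: 4  (via ALP)
QRY: 4.7  (via HUB)
SUM: 6  (via DOK)
MID: 6.7  (via DOK)
CEN: 7.2  (via MID)
LAR: 7.4  (via SUM)
Shortest route: VLY–DOK–SUM–LAR = 7.4 min.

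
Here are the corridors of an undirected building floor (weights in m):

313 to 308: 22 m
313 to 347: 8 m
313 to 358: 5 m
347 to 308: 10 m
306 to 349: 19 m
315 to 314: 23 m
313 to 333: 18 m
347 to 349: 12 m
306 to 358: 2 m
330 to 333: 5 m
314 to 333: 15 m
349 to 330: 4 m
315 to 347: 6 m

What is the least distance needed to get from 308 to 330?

Candidate routes:
308 - 347 - 313 - 333 - 330: 10+8+18+5 = 41
308 - 347 - 349 - 330: 10+12+4 = 26
Cheapest is 308 - 347 - 349 - 330 at 26 m.

26 m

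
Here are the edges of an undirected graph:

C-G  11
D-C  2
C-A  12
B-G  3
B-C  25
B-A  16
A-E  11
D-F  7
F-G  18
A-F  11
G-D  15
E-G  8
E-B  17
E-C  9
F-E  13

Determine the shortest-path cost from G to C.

Enumerating some paths:
G–C: 11 = 11
G–E–C: 8+9 = 17
Cheapest is G–C at 11.

11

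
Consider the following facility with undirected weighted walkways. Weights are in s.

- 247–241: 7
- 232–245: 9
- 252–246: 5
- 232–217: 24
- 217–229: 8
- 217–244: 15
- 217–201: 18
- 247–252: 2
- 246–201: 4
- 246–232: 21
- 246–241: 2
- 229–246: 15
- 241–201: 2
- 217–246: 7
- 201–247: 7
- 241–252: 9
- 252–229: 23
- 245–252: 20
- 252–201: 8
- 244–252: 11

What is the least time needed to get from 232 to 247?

Running Dijkstra from 232:
232: 0
245: 9  (via 232)
246: 21  (via 232)
241: 23  (via 246)
217: 24  (via 232)
201: 25  (via 246)
252: 26  (via 246)
247: 28  (via 252)
Shortest route: 232 → 246 → 252 → 247 = 28 s.

28 s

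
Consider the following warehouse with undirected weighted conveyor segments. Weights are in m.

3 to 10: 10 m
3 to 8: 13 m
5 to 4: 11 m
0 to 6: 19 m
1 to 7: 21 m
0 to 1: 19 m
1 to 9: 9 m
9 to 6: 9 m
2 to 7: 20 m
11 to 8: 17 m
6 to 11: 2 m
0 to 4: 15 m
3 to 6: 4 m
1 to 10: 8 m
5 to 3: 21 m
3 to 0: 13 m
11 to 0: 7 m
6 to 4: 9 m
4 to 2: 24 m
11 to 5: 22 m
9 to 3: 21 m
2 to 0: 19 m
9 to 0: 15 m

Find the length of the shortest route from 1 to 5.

Shortest distances from 1:
1: 0
10: 8  (via 1)
9: 9  (via 1)
3: 18  (via 10)
6: 18  (via 9)
0: 19  (via 1)
11: 20  (via 6)
7: 21  (via 1)
4: 27  (via 6)
8: 31  (via 3)
2: 38  (via 0)
5: 38  (via 4)
Shortest route: 1–9–6–4–5 = 38 m.

38 m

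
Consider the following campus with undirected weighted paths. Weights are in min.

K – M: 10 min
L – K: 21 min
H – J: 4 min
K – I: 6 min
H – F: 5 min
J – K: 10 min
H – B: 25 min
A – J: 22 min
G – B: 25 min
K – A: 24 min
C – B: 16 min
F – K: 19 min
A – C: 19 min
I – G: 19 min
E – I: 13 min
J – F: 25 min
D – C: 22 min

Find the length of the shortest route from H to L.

Shortest distances from H:
H: 0
J: 4  (via H)
F: 5  (via H)
K: 14  (via J)
I: 20  (via K)
M: 24  (via K)
B: 25  (via H)
A: 26  (via J)
E: 33  (via I)
L: 35  (via K)
Shortest route: H–J–K–L = 35 min.

35 min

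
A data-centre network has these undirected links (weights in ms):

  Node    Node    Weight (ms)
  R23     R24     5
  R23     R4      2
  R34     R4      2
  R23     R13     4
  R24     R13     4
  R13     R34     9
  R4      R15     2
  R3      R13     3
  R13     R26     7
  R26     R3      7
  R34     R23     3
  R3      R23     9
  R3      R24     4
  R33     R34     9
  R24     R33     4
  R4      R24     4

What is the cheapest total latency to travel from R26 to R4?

Settle nodes by increasing distance from R26:
R26: 0
R13: 7  (via R26)
R3: 7  (via R26)
R23: 11  (via R13)
R24: 11  (via R13)
R4: 13  (via R23)
Shortest route: R26 → R13 → R23 → R4 = 13 ms.

13 ms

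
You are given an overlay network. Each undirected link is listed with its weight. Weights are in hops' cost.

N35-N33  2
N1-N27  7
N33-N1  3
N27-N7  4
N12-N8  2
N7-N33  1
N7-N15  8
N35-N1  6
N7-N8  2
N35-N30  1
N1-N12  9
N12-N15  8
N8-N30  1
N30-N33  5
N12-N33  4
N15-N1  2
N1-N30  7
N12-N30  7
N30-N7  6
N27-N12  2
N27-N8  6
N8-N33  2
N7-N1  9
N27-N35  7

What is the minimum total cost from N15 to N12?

Compare a few routes:
N15 → N1 → N33 → N12: 2+3+4 = 9
N15 → N1 → N33 → N8 → N12: 2+3+2+2 = 9
N15 → N12: 8 = 8
The minimum is 8 hops' cost via N15 → N12.

8 hops' cost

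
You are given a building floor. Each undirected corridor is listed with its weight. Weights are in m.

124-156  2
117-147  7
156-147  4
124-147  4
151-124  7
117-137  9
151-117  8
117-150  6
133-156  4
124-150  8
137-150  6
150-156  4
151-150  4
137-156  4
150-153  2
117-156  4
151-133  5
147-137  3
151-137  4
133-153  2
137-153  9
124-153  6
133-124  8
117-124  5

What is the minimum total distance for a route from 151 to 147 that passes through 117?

Best 151 to 117: 151–117 costing 8
Best 117 to 147: 117–147 costing 7
Total via 117: 8 + 7 = 15 m.

15 m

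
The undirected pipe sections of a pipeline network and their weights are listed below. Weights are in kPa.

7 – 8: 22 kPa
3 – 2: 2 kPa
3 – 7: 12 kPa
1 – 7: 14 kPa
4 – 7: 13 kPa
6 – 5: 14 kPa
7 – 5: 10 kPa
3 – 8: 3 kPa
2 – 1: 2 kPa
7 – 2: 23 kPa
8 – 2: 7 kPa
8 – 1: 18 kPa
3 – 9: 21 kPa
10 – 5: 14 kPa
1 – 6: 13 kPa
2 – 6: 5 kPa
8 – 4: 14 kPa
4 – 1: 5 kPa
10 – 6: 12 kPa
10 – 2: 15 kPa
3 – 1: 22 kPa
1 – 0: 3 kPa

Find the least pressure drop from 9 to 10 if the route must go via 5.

Shortest 9→5: 9 → 3 → 2 → 6 → 5 = 42
Best 5 to 10: 5 → 10 costing 14
Total via 5: 42 + 14 = 56 kPa.

56 kPa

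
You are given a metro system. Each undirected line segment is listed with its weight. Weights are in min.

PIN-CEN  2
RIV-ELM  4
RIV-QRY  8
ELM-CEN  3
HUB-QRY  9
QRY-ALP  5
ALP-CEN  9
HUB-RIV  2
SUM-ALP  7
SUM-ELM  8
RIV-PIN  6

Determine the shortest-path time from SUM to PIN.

Candidate routes:
SUM–ELM–RIV–PIN: 8+4+6 = 18
SUM–ELM–CEN–PIN: 8+3+2 = 13
SUM–ALP–CEN–PIN: 7+9+2 = 18
Cheapest is SUM–ELM–CEN–PIN at 13 min.

13 min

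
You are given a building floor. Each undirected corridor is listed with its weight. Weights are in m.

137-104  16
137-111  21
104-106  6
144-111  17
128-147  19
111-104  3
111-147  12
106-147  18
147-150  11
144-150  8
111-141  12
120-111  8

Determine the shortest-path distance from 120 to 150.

31 m

Enumerating some paths:
120–111–104–106–147–150: 8+3+6+18+11 = 46
120–111–144–150: 8+17+8 = 33
120–111–147–150: 8+12+11 = 31
Cheapest is 120–111–147–150 at 31 m.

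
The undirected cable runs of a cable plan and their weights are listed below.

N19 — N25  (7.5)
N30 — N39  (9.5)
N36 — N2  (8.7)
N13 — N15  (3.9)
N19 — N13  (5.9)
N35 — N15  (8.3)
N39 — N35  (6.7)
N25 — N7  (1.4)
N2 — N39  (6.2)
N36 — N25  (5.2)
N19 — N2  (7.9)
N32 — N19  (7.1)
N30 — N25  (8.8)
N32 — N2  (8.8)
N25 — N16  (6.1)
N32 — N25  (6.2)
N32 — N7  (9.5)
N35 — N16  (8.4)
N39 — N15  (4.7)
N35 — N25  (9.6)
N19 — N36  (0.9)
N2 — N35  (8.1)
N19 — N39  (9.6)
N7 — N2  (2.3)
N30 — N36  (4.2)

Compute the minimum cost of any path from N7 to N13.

13.4

Candidate routes:
N7–N2–N19–N13: 2.3+7.9+5.9 = 16.1
N7–N25–N19–N13: 1.4+7.5+5.9 = 14.8
N7–N25–N36–N19–N13: 1.4+5.2+0.9+5.9 = 13.4
Cheapest is N7–N25–N36–N19–N13 at 13.4.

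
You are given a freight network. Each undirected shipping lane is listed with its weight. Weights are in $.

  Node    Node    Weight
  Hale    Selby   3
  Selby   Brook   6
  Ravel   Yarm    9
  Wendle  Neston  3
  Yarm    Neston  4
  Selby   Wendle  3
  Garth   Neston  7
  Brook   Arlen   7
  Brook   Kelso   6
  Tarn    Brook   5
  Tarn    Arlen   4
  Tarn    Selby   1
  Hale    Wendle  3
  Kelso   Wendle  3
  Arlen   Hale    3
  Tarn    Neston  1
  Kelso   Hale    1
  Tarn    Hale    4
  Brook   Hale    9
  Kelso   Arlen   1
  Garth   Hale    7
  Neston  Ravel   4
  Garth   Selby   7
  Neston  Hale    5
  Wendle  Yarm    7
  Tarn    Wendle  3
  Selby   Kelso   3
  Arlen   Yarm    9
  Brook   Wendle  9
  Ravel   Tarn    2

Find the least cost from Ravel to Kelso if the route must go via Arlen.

Shortest Ravel→Arlen: Ravel–Tarn–Arlen = 6
Shortest Arlen→Kelso: Arlen–Kelso = 1
Total via Arlen: 6 + 1 = $7.

$7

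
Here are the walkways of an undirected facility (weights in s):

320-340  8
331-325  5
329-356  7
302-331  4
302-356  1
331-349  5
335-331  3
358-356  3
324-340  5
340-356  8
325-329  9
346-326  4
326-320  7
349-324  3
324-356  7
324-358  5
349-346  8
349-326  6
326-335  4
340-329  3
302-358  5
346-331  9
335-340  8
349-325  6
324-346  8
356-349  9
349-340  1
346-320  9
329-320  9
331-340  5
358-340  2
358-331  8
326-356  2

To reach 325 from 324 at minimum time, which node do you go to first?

Candidate routes:
324 → 349 → 331 → 325: 3+5+5 = 13
324 → 349 → 325: 3+6 = 9
324 → 340 → 349 → 325: 5+1+6 = 12
The minimum is 9 s via 324 → 349 → 325.
So from 324 the first move is to 349.

349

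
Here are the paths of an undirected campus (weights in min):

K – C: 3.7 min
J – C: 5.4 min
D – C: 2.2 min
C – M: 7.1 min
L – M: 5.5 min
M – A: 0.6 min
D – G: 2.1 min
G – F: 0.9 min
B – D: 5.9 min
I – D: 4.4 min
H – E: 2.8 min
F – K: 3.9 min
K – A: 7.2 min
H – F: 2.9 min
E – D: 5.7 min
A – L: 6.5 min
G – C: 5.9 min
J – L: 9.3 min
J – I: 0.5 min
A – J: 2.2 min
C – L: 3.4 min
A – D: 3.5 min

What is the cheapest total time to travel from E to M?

9.8 min

Shortest distances from E:
E: 0
H: 2.8  (via E)
D: 5.7  (via E)
F: 5.7  (via H)
G: 6.6  (via F)
C: 7.9  (via D)
A: 9.2  (via D)
K: 9.6  (via F)
M: 9.8  (via A)
Shortest route: E–D–A–M = 9.8 min.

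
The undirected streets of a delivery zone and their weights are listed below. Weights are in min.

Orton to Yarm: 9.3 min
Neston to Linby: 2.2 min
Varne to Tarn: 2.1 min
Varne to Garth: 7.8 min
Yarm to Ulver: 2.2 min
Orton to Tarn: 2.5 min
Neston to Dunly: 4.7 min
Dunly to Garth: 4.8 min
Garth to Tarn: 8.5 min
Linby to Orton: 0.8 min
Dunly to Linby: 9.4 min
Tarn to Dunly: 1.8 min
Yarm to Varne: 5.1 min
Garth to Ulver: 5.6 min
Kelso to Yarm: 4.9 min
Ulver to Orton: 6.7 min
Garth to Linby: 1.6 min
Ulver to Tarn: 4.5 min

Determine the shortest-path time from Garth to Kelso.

12.7 min

Running Dijkstra from Garth:
Garth: 0
Linby: 1.6  (via Garth)
Orton: 2.4  (via Linby)
Neston: 3.8  (via Linby)
Dunly: 4.8  (via Garth)
Tarn: 4.9  (via Orton)
Ulver: 5.6  (via Garth)
Varne: 7  (via Tarn)
Yarm: 7.8  (via Ulver)
Kelso: 12.7  (via Yarm)
Shortest route: Garth–Ulver–Yarm–Kelso = 12.7 min.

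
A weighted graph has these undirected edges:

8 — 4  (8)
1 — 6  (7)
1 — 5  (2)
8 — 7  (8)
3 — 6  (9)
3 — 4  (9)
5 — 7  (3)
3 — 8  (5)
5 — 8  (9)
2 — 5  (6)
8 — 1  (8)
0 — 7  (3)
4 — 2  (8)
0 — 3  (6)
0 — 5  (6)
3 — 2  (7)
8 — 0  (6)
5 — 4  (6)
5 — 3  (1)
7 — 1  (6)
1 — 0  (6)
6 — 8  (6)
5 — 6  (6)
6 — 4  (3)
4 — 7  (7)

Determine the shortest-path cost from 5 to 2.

Settle nodes by increasing distance from 5:
5: 0
3: 1  (via 5)
1: 2  (via 5)
7: 3  (via 5)
0: 6  (via 5)
2: 6  (via 5)
Shortest route: 5 → 2 = 6.

6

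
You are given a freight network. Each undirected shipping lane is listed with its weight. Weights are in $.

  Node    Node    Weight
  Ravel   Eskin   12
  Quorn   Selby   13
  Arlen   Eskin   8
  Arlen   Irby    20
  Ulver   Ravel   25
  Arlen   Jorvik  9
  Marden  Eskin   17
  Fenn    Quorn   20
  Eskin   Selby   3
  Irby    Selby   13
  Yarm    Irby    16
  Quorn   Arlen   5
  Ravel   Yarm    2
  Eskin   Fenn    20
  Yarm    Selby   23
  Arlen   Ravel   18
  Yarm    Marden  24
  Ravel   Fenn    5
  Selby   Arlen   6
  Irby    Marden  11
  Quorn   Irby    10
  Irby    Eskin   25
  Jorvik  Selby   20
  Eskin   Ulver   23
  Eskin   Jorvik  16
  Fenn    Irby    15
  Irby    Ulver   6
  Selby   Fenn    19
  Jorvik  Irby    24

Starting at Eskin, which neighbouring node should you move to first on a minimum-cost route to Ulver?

Candidate routes:
Eskin–Selby–Irby–Ulver: 3+13+6 = 22
Eskin–Ulver: 23 = 23
Cheapest is Eskin–Selby–Irby–Ulver at $22.
So from Eskin the first move is to Selby.

Selby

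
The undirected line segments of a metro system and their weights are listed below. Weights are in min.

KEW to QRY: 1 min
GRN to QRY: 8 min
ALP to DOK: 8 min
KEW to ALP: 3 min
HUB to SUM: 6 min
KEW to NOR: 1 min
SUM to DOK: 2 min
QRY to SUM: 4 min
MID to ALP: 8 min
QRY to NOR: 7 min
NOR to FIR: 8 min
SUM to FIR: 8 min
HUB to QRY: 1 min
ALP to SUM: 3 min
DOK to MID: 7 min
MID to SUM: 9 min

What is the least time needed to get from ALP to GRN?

Enumerating some paths:
ALP → SUM → HUB → QRY → GRN: 3+6+1+8 = 18
ALP → SUM → QRY → GRN: 3+4+8 = 15
ALP → KEW → QRY → GRN: 3+1+8 = 12
Cheapest is ALP → KEW → QRY → GRN at 12 min.

12 min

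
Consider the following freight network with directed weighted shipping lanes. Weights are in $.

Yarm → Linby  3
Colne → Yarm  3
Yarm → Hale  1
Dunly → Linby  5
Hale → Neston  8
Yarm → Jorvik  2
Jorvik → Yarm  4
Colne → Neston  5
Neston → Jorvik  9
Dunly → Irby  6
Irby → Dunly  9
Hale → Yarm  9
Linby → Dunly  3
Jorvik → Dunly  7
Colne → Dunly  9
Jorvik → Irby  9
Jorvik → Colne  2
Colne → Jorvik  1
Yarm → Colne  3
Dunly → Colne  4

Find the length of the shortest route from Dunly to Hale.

Compare a few routes:
Dunly - Colne - Yarm - Hale: 4+3+1 = 8
Dunly - Colne - Jorvik - Yarm - Hale: 4+1+4+1 = 10
The minimum is $8 via Dunly - Colne - Yarm - Hale.

$8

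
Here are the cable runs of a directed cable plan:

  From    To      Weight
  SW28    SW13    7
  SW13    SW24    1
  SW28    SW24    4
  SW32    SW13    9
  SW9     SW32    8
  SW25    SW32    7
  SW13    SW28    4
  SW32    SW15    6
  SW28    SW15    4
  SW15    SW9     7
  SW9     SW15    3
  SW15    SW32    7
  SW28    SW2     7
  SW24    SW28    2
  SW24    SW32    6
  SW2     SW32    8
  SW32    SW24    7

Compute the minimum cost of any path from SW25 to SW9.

Candidate routes:
SW25 → SW32 → SW24 → SW28 → SW15 → SW9: 7+7+2+4+7 = 27
SW25 → SW32 → SW15 → SW9: 7+6+7 = 20
SW25 → SW32 → SW13 → SW24 → SW28 → SW15 → SW9: 7+9+1+2+4+7 = 30
The minimum is 20 via SW25 → SW32 → SW15 → SW9.

20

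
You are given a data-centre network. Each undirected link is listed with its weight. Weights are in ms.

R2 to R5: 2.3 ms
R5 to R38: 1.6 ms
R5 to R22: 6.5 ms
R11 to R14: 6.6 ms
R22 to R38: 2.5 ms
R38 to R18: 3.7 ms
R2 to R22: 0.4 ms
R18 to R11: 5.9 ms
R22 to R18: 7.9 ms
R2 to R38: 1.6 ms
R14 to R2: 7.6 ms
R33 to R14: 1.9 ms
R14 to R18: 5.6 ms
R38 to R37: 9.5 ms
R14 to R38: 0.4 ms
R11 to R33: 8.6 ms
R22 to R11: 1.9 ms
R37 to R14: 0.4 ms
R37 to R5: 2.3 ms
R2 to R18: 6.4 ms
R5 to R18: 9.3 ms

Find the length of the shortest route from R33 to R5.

3.9 ms

Settle nodes by increasing distance from R33:
R33: 0
R14: 1.9  (via R33)
R38: 2.3  (via R14)
R37: 2.3  (via R14)
R5: 3.9  (via R38)
Shortest route: R33–R14–R38–R5 = 3.9 ms.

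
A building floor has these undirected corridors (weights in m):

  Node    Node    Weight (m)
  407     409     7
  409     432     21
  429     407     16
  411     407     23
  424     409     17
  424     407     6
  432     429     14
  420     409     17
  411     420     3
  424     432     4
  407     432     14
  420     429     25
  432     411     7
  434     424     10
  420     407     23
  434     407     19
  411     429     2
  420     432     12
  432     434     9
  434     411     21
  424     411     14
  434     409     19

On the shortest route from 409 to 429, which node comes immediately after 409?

Enumerating some paths:
409 → 407 → 429: 7+16 = 23
409 → 420 → 411 → 429: 17+3+2 = 22
The minimum is 22 m via 409 → 420 → 411 → 429.
So from 409 the first move is to 420.

420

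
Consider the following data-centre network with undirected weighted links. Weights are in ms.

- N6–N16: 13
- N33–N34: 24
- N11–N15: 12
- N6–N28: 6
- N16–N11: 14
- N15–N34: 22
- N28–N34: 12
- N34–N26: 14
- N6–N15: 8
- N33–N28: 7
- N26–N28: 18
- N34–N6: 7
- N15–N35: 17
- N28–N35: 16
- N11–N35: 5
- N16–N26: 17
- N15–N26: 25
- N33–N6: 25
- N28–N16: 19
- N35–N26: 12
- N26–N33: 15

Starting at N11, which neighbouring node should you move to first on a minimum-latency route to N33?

Candidate routes:
N11 - N35 - N28 - N33: 5+16+7 = 28
N11 - N35 - N26 - N33: 5+12+15 = 32
The minimum is 28 ms via N11 - N35 - N28 - N33.
So from N11 the first move is to N35.

N35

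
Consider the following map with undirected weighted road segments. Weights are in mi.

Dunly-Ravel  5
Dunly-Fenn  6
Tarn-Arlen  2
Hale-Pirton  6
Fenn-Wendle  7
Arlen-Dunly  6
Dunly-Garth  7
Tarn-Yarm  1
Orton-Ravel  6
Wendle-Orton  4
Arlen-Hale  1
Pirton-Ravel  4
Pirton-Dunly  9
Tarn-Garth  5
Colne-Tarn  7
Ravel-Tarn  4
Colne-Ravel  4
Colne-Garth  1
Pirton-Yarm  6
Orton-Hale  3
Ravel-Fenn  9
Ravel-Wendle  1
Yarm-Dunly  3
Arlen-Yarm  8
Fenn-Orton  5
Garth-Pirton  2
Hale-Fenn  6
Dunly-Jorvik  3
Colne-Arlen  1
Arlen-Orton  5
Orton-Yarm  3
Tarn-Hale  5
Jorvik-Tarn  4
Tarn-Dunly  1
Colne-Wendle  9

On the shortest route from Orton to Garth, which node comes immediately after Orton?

Enumerating some paths:
Orton → Arlen → Colne → Garth: 5+1+1 = 7
Orton → Yarm → Tarn → Garth: 3+1+5 = 9
Orton → Hale → Arlen → Colne → Garth: 3+1+1+1 = 6
Orton → Yarm → Tarn → Arlen → Colne → Garth: 3+1+2+1+1 = 8
The minimum is 6 mi via Orton → Hale → Arlen → Colne → Garth.
So from Orton the first move is to Hale.

Hale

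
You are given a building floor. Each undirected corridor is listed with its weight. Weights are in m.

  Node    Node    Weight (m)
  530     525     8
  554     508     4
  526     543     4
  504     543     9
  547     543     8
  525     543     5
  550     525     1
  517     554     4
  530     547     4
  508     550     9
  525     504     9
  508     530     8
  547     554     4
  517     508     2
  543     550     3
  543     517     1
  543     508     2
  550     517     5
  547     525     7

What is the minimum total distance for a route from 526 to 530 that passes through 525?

16 m

Shortest 526→525: 526–543–550–525 = 8
Shortest 525→530: 525–530 = 8
Total via 525: 8 + 8 = 16 m.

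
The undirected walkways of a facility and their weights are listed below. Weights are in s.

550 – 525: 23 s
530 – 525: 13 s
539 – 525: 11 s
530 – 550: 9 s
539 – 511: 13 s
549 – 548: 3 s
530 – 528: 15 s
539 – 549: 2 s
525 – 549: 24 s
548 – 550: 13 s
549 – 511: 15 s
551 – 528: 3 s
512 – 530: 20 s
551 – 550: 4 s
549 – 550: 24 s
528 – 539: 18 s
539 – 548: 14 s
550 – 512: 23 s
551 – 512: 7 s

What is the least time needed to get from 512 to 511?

41 s

Candidate routes:
512–551–528–539–511: 7+3+18+13 = 41
512–551–550–548–549–511: 7+4+13+3+15 = 42
512–551–528–539–549–511: 7+3+18+2+15 = 45
512–551–550–548–549–539–511: 7+4+13+3+2+13 = 42
The minimum is 41 s via 512–551–528–539–511.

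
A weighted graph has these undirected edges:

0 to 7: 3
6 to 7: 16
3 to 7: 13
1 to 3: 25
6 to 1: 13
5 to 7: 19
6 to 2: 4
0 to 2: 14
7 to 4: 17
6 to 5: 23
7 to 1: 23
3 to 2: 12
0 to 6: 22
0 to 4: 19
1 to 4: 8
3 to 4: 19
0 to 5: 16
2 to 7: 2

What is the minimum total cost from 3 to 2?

12

Running Dijkstra from 3:
3: 0
2: 12  (via 3)
Shortest route: 3 → 2 = 12.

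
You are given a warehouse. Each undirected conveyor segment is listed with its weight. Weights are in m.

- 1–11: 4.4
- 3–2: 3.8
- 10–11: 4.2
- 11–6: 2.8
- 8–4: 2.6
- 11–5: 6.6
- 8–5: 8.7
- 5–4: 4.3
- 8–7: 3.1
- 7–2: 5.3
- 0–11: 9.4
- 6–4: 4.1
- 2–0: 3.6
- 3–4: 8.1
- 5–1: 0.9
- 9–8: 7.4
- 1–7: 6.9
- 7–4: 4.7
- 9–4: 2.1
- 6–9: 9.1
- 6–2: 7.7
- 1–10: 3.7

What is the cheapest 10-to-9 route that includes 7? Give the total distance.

17.4 m

Shortest 10→7: 10 → 1 → 7 = 10.6
Best 7 to 9: 7 → 4 → 9 costing 6.8
Total via 7: 10.6 + 6.8 = 17.4 m.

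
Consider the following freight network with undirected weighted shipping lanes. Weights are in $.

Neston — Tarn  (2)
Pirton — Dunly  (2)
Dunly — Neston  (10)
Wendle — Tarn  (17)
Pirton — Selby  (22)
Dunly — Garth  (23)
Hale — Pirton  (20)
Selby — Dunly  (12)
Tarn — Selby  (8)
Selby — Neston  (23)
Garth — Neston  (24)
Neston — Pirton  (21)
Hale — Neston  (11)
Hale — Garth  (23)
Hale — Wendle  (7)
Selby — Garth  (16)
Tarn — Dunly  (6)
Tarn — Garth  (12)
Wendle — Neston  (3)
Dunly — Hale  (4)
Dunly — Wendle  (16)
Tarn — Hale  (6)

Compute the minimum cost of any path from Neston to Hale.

$8

Settle nodes by increasing distance from Neston:
Neston: 0
Tarn: 2  (via Neston)
Wendle: 3  (via Neston)
Hale: 8  (via Tarn)
Shortest route: Neston → Tarn → Hale = $8.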